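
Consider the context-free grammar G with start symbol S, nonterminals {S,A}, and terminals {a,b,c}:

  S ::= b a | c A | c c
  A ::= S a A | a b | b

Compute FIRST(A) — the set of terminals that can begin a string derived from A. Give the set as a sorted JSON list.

FIRST iteration:
round 1:
  A via A→a b: +{a}
  A via A→b: +{b}
  S via S→b a: +{b}
  S via S→c A: +{c}
  FIRST[S]={b,c}  FIRST[A]={a,b}
round 2:
  A via A→S a A: +{c}
  FIRST[S]={b,c}  FIRST[A]={a,b,c}
round 3: (stable)
  FIRST[S]={b,c}  FIRST[A]={a,b,c}

FIRST(A) = ["a", "b", "c"]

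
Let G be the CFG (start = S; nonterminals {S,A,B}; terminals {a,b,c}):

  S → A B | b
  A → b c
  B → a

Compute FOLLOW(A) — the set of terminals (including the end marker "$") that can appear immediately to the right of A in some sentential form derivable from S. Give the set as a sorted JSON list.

FIRST sets, iterate to fixpoint:
iter 1:
  A via A→b c: +{b}
  B via B→a: +{a}
  S via S→A B: +{b}
  FIRST(S)={b}  FIRST(A)={b}  FIRST(B)={a}
iter 2: done
  FIRST(S)={b}  FIRST(A)={b}  FIRST(B)={a}

Compute FOLLOW by fixpoint:
initialize: $ ∈ FOLLOW(S)
round 1:
  S→A B: FOLLOW(A) ⊇ FIRST(B) = {a}; new: +{a}
  S→A B: FOLLOW(B) ⊇ FOLLOW(S) ⊇ {$}; new: +{$}
  FOLLOW(S)={$}  FOLLOW(A)={a}  FOLLOW(B)={$}
round 2: — fixpoint
  FOLLOW(S)={$}  FOLLOW(A)={a}  FOLLOW(B)={$}

FOLLOW(A) = ["a"]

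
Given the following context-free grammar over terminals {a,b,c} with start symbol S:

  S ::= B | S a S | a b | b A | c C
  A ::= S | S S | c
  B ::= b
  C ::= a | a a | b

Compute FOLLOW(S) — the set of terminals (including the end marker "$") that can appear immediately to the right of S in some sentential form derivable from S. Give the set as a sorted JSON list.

FIRST sets, iterate to fixpoint:
iter 1:
  A via A→c: +{c}
  B via B→b: +{b}
  C via C→a: +{a}
  C via C→b: +{b}
  S via S→B: +{b}
  S via S→a b: +{a}
  S via S→c C: +{c}
  FIRST[S]={a,b,c}  FIRST[A]={c}  FIRST[B]={b}  FIRST[C]={a,b}
iter 2:
  A via A→S: +{a,b}
  FIRST[S]={a,b,c}  FIRST[A]={a,b,c}  FIRST[B]={b}  FIRST[C]={a,b}
iter 3: done
  FIRST[S]={a,b,c}  FIRST[A]={a,b,c}  FIRST[B]={b}  FIRST[C]={a,b}

Compute FOLLOW by fixpoint:
FOLLOW(S) := {$}
iter 1:
  A→S S: FOLLOW(S) ⊇ FIRST(S) = {a,b,c}; new: +{a,b,c}
  S→B: FOLLOW(B) ⊇ FOLLOW(S) ⊇ {$,a,b,c}; new: +{$,a,b,c}
  S→b A: FOLLOW(A) ⊇ FOLLOW(S) ⊇ {$,a,b,c}; new: +{$,a,b,c}
  S→c C: FOLLOW(C) ⊇ FOLLOW(S) ⊇ {$,a,b,c}; new: +{$,a,b,c}
  S: {$,a,b,c}  A: {$,a,b,c}  B: {$,a,b,c}  C: {$,a,b,c}
iter 2: — fixpoint
  S: {$,a,b,c}  A: {$,a,b,c}  B: {$,a,b,c}  C: {$,a,b,c}

FOLLOW(S) = ["$", "a", "b", "c"]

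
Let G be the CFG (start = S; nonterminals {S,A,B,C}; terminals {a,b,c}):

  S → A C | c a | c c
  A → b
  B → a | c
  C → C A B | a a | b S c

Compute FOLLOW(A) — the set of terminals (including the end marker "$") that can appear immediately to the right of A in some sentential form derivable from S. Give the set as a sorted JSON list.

FIRST iteration:
[1]
  A via A→b: +{b}
  B via B→a: +{a}
  B via B→c: +{c}
  C via C→a a: +{a}
  C via C→b S c: +{b}
  S via S→A C: +{b}
  S via S→c a: +{c}
  FIRST[S]={b,c}  FIRST[A]={b}  FIRST[B]={a,c}  FIRST[C]={a,b}
[2] (no change)
  FIRST[S]={b,c}  FIRST[A]={b}  FIRST[B]={a,c}  FIRST[C]={a,b}

FOLLOW sets:
initialize: $ ∈ FOLLOW(S)
pass 1:
  C→C A B: FOLLOW(C) ⊇ FIRST(A) = {b}; new: +{b}
  C→C A B: FOLLOW(A) ⊇ FIRST(B) = {a,c}; new: +{a,c}
  C→C A B: FOLLOW(B) ⊇ FOLLOW(C) ⊇ {b}; new: +{b}
  C→b S c: FOLLOW(S) ⊇ FIRST(c) = {c}; new: +{c}
  S→A C: FOLLOW(A) ⊇ FIRST(C) = {a,b}; new: +{b}
  S→A C: FOLLOW(C) ⊇ FOLLOW(S) ⊇ {$,c}; new: +{$,c}
  S: {$,c}  A: {a,b,c}  B: {b}  C: {$,b,c}
pass 2:
  C→C A B: FOLLOW(B) ⊇ FOLLOW(C) ⊇ {$,b,c}; new: +{$,c}
  S: {$,c}  A: {a,b,c}  B: {$,b,c}  C: {$,b,c}
pass 3: done
  S: {$,c}  A: {a,b,c}  B: {$,b,c}  C: {$,b,c}

FOLLOW(A) = ["a", "b", "c"]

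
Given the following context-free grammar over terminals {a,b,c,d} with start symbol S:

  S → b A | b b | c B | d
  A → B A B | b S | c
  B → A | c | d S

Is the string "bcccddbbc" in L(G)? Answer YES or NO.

Convert to CNF:
  S -> T0 A | T0 T0 | T2 B | d
  A -> B X3 | T0 S | c
  B -> B X4 | T0 S | T1 S | c
  T0 -> b
  T1 -> d
  T2 -> c
  X3 -> A B
  X4 -> A B

CYK table (by increasing span):
  T[0,0] 'b' = {T0}  orig:{}
  T[1,1] 'c' = {A,B,T2}  orig:{A,B}
  T[2,2] 'c' = {A,B,T2}  orig:{A,B}
  T[3,3] 'c' = {A,B,T2}  orig:{A,B}
  T[4,4] 'd' = {S,T1}  orig:{S}
  T[5,5] 'd' = {S,T1}  orig:{S}
  T[6,6] 'b' = {T0}  orig:{}
  T[7,7] 'b' = {T0}  orig:{}
  T[8,8] 'c' = {A,B,T2}  orig:{A,B}
  T[0,1] 'bc' = {S}
  T[1,2] 'cc' = {S,X3,X4}  orig:{S}
  T[2,3] 'cc' = {S,X3,X4}  orig:{S}
  T[3,4] 'cd' = ∅
  T[4,5] 'dd' = {B}
  T[5,6] 'db' = ∅
  T[6,7] 'bb' = {S}
  T[7,8] 'bc' = {S}
  T[0,2] 'bcc' = {A,B}
  T[1,3] 'ccc' = {A,B}
  T[2,4] 'ccd' = ∅
  T[3,5] 'cdd' = {S,X3,X4}  orig:{S}
  T[4,6] 'ddb' = ∅
  T[5,7] 'dbb' = {B}
  T[6,8] 'bbc' = {A,B}
  T[0,3] 'bccc' = {S,X3,X4}  orig:{S}
  T[1,4] 'cccd' = ∅
  T[2,5] 'ccdd' = {A,B}
  T[3,6] 'cddb' = ∅
  T[4,7] 'ddbb' = ∅
  T[5,8] 'dbbc' = ∅
  T[0,4] 'bcccd' = ∅
  T[1,5] 'cccdd' = {S,X3,X4}  orig:{S}
  T[2,6] 'ccddb' = ∅
  T[3,7] 'cddbb' = ∅
  T[4,8] 'ddbbc' = ∅
  T[0,5] 'bcccdd' = {A,B}
  T[1,6] 'cccddb' = ∅
  T[2,7] 'ccddbb' = ∅
  T[3,8] 'cddbbc' = ∅
  T[0,6] 'bcccddb' = ∅
  T[1,7] 'cccddbb' = ∅
  T[2,8] 'ccddbbc' = {X3,X4}  orig:{}
  T[0,7] 'bcccddbb' = ∅
  T[1,8] 'cccddbbc' = {A,B}
  T[0,8] 'bcccddbbc' = {S,X3,X4}  orig:{S}

S ∈ T[0,8] ⇒ YES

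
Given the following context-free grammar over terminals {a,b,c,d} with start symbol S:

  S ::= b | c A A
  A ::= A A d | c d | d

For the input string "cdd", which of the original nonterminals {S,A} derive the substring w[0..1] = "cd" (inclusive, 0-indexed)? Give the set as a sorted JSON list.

CNF form of G:
  S -> T1 X3 | b
  A -> A X2 | T1 T0 | d
  T0 -> d
  T1 -> c
  X2 -> A T0
  X3 -> A A

Fill CYK table bottom-up, restricted to cells inside w[0..1]:
  T[0,0] 'c' = {T1}  orig:{}
  T[1,1] 'd' = {A,T0}  orig:{A}
  T[0,1] 'cd' = {A}

Original NTs in T[0,1] deriving "cd": ["A"]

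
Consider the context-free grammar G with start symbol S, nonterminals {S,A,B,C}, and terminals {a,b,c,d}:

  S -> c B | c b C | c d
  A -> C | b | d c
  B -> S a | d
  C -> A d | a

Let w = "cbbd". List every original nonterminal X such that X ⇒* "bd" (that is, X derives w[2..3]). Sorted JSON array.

CNF form of G:
  S -> T1 B | T1 T0 | T1 X4
  A -> A T0 | T0 T1 | a | b
  B -> S T2 | d
  C -> A T0 | a
  T0 -> d
  T1 -> c
  T2 -> a
  T3 -> b
  X4 -> T3 C

Fill CYK table bottom-up (cells [i..j] with 2 ≤ i ≤ j ≤ 3 only):
  [2..2]={A,T3}  "b"  orig:{A}
  [3..3]={B,T0}  "d"  orig:{B}
  [2..3]={A,C}  "bd"

Original NTs in T[2,3] deriving "bd": ["A", "C"]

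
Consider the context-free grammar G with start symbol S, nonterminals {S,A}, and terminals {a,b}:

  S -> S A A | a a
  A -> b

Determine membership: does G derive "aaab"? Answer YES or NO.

Convert to CNF:
  S -> S X1 | T0 T0
  A -> b
  T0 -> a
  X1 -> A A

CYK table (by increasing span):
  T[0,0] 'a' = {T0}  orig:{}
  T[1,1] 'a' = {T0}  orig:{}
  T[2,2] 'a' = {T0}  orig:{}
  T[3,3] 'b' = {A}
  T[0,1] 'aa' = {S}
  T[1,2] 'aa' = {S}
  T[2,3] 'ab' = ∅
  T[0,2] 'aaa' = ∅
  T[1,3] 'aab' = ∅
  T[0,3] 'aaab' = ∅

S ∉ T[0,3] ⇒ NO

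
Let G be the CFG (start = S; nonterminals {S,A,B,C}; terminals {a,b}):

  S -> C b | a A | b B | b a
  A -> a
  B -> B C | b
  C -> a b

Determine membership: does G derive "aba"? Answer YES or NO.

Convert to CNF:
  S -> C T1 | T0 A | T1 B | T1 T0
  A -> a
  B -> B C | b
  C -> T0 T1
  T0 -> a
  T1 -> b

CYK fill:
  [0..0]={A,T0}  "a"  orig:{A}
  [1..1]={B,T1}  "b"  orig:{B}
  [2..2]={A,T0}  "a"  orig:{A}
  [0..1]={C}  "ab"
  [1..2]={S}  "ba"
  [0..2]=∅  "aba"

S ∉ T[0,2] ⇒ NO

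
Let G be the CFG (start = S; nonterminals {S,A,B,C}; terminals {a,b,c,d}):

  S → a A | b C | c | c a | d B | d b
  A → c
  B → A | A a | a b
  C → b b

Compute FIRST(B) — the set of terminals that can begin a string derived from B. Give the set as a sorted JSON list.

Compute FIRST by fixpoint:
[1]
  A via A→c: +{c}
  B via B→A: +{c}
  B via B→a b: +{a}
  C via C→b b: +{b}
  S via S→a A: +{a}
  S via S→b C: +{b}
  S via S→c: +{c}
  S via S→d B: +{d}
  FIRST(S)={a,b,c,d}  FIRST(A)={c}  FIRST(B)={a,c}  FIRST(C)={b}
[2] (stable)
  FIRST(S)={a,b,c,d}  FIRST(A)={c}  FIRST(B)={a,c}  FIRST(C)={b}

FIRST(B) = ["a", "c"]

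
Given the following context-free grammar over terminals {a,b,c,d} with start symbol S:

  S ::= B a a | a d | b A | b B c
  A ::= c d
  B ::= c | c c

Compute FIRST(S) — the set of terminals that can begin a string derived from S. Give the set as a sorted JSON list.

Compute FIRST by fixpoint:
pass 1:
  A via A→c d: +{c}
  B via B→c: +{c}
  S via S→B a a: +{c}
  S via S→a d: +{a}
  S via S→b A: +{b}
  S: {a,b,c}  A: {c}  B: {c}
pass 2: done
  S: {a,b,c}  A: {c}  B: {c}

FIRST(S) = ["a", "b", "c"]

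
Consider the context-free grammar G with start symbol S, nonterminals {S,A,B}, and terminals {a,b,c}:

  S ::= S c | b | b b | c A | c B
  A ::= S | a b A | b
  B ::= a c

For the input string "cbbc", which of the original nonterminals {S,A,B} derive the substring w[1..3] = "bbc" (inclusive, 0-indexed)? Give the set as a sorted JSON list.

Convert to CNF:
  S -> S T0 | T0 A | T0 B | T2 T2 | b
  A -> S T0 | T0 A | T0 B | T1 X3 | T2 T2 | b
  B -> T1 T0
  T0 -> c
  T1 -> a
  T2 -> b
  X3 -> T2 A

Fill CYK table bottom-up, restricted to cells inside w[1..3]:
  [1..1]={A,S,T2}  "b"  orig:{A,S}
  [2..2]={A,S,T2}  "b"  orig:{A,S}
  [3..3]={T0}  "c"  orig:{}
  [1..2]={A,S,X3}  "bb"  orig:{A,S}
  [2..3]={A,S}  "bc"
  [1..3]={A,S,X3}  "bbc"  orig:{A,S}

Original NTs in T[1,3] deriving "bbc": ["A", "S"]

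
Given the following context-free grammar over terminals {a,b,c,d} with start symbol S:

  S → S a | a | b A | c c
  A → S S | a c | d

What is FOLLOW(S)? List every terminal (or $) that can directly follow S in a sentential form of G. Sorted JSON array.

Compute FIRST by fixpoint:
iter 1:
  A via A→a c: +{a}
  A via A→d: +{d}
  S via S→a: +{a}
  S via S→b A: +{b}
  S via S→c c: +{c}
  S: {a,b,c}  A: {a,d}
iter 2:
  A via A→S S: +{b,c}
  S: {a,b,c}  A: {a,b,c,d}
iter 3: — fixpoint
  S: {a,b,c}  A: {a,b,c,d}

Compute FOLLOW by fixpoint:
initialize: $ ∈ FOLLOW(S)
iter 1:
  A→S S: FOLLOW(S) ⊇ FIRST(S) = {a,b,c}; new: +{a,b,c}
  S→b A: FOLLOW(A) ⊇ FOLLOW(S) ⊇ {$,a,b,c}; new: +{$,a,b,c}
  FOLLOW(S)={$,a,b,c}  FOLLOW(A)={$,a,b,c}
iter 2: (stable)
  FOLLOW(S)={$,a,b,c}  FOLLOW(A)={$,a,b,c}

FOLLOW(S) = ["$", "a", "b", "c"]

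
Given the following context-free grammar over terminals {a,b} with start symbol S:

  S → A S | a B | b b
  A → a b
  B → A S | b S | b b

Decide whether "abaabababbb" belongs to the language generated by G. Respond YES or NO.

CNF form of G:
  S -> A S | T0 B | T1 T1
  A -> T0 T1
  B -> A S | T1 S | T1 T1
  T0 -> a
  T1 -> b

CYK fill:
  T[0,0] 'a' = {T0}  orig:{}
  T[1,1] 'b' = {T1}  orig:{}
  T[2,2] 'a' = {T0}  orig:{}
  T[3,3] 'a' = {T0}  orig:{}
  T[4,4] 'b' = {T1}  orig:{}
  T[5,5] 'a' = {T0}  orig:{}
  T[6,6] 'b' = {T1}  orig:{}
  T[7,7] 'a' = {T0}  orig:{}
  T[8,8] 'b' = {T1}  orig:{}
  T[9,9] 'b' = {T1}  orig:{}
  T[10,10] 'b' = {T1}  orig:{}
  T[0,1] 'ab' = {A}
  T[1,2] 'ba' = ∅
  T[2,3] 'aa' = ∅
  T[3,4] 'ab' = {A}
  T[4,5] 'ba' = ∅
  T[5,6] 'ab' = {A}
  T[6,7] 'ba' = ∅
  T[7,8] 'ab' = {A}
  T[8,9] 'bb' = {B,S}
  T[9,10] 'bb' = {B,S}
  T[0,2] 'aba' = ∅
  T[1,3] 'baa' = ∅
  T[2,4] 'aab' = ∅
  T[3,5] 'aba' = ∅
  T[4,6] 'bab' = ∅
  T[5,7] 'aba' = ∅
  T[6,8] 'bab' = ∅
  T[7,9] 'abb' = {S}
  T[8,10] 'bbb' = {B}
  T[0,3] 'abaa' = ∅
  T[1,4] 'baab' = ∅
  T[2,5] 'aaba' = ∅
  T[3,6] 'abab' = ∅
  T[4,7] 'baba' = ∅
  T[5,8] 'abab' = ∅
  T[6,9] 'babb' = {B}
  T[7,10] 'abbb' = {B,S}
  T[0,4] 'abaab' = ∅
  T[1,5] 'baaba' = ∅
  T[2,6] 'aabab' = ∅
  T[3,7] 'ababa' = ∅
  T[4,8] 'babab' = ∅
  T[5,9] 'ababb' = {B,S}
  T[6,10] 'babbb' = {B}
  T[0,5] 'abaaba' = ∅
  T[1,6] 'baabab' = ∅
  T[2,7] 'aababa' = ∅
  T[3,8] 'ababab' = ∅
  T[4,9] 'bababb' = {B}
  T[5,10] 'ababbb' = {B,S}
  T[0,6] 'abaabab' = ∅
  T[1,7] 'baababa' = ∅
  T[2,8] 'aababab' = ∅
  T[3,9] 'abababb' = {B,S}
  T[4,10] 'bababbb' = {B}
  T[0,7] 'abaababa' = ∅
  T[1,8] 'baababab' = ∅
  T[2,9] 'aabababb' = {S}
  T[3,10] 'abababbb' = {B,S}
  T[0,8] 'abaababab' = ∅
  T[1,9] 'baabababb' = {B}
  T[2,10] 'aabababbb' = {S}
  T[0,9] 'abaabababb' = {B,S}
  T[1,10] 'baabababbb' = {B}
  T[0,10] 'abaabababbb' = {B,S}

S ∈ T[0,10] ⇒ YES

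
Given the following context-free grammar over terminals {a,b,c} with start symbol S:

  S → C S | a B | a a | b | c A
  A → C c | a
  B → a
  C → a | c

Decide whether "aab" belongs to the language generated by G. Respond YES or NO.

Convert to CNF:
  S -> C S | T0 A | T1 B | T1 T1 | b
  A -> C T0 | a
  B -> a
  C -> a | c
  T0 -> c
  T1 -> a

CYK table (by increasing span):
  cell(0,0) a: {A,B,C,T1}  orig:{A,B,C}
  cell(1,1) a: {A,B,C,T1}  orig:{A,B,C}
  cell(2,2) b: {S}
  cell(0,1) aa: {S}
  cell(1,2) ab: {S}
  cell(0,2) aab: {S}

S ∈ T[0,2] ⇒ YES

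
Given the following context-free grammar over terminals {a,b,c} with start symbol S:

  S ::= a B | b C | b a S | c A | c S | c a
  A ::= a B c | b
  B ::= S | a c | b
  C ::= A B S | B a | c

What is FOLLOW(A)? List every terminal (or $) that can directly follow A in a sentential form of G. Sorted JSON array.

Compute FIRST by fixpoint:
[1]
  A via A→a B c: +{a}
  A via A→b: +{b}
  B via B→a c: +{a}
  B via B→b: +{b}
  C via C→A B S: +{a,b}
  C via C→c: +{c}
  S via S→a B: +{a}
  S via S→b C: +{b}
  S via S→c A: +{c}
  FIRST(S)={a,b,c}  FIRST(A)={a,b}  FIRST(B)={a,b}  FIRST(C)={a,b,c}
[2]
  B via B→S: +{c}
  FIRST(S)={a,b,c}  FIRST(A)={a,b}  FIRST(B)={a,b,c}  FIRST(C)={a,b,c}
[3] done
  FIRST(S)={a,b,c}  FIRST(A)={a,b}  FIRST(B)={a,b,c}  FIRST(C)={a,b,c}

FOLLOW iteration:
seed FOLLOW(S) with $
round 1:
  A→a B c: FOLLOW(B) ⊇ FIRST(c) = {c}; new: +{c}
  B→S: FOLLOW(S) ⊇ FOLLOW(B) ⊇ {c}; new: +{c}
  C→A B S: FOLLOW(A) ⊇ FIRST(B) = {a,b,c}; new: +{a,b,c}
  C→A B S: FOLLOW(B) ⊇ FIRST(S) = {a,b,c}; new: +{a,b}
  S→a B: FOLLOW(B) ⊇ FOLLOW(S) ⊇ {$,c}; new: +{$}
  S→b C: FOLLOW(C) ⊇ FOLLOW(S) ⊇ {$,c}; new: +{$,c}
  S→c A: FOLLOW(A) ⊇ FOLLOW(S) ⊇ {$,c}; new: +{$}
  S: {$,c}  A: {$,a,b,c}  B: {$,a,b,c}  C: {$,c}
round 2:
  B→S: FOLLOW(S) ⊇ FOLLOW(B) ⊇ {$,a,b,c}; new: +{a,b}
  S→b C: FOLLOW(C) ⊇ FOLLOW(S) ⊇ {$,a,b,c}; new: +{a,b}
  S: {$,a,b,c}  A: {$,a,b,c}  B: {$,a,b,c}  C: {$,a,b,c}
round 3: done
  S: {$,a,b,c}  A: {$,a,b,c}  B: {$,a,b,c}  C: {$,a,b,c}

FOLLOW(A) = ["$", "a", "b", "c"]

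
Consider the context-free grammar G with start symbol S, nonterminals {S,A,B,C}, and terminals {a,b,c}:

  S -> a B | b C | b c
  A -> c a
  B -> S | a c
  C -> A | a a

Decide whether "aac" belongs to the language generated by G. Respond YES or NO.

CNF form of G:
  S -> T1 B | T2 C | T2 T0
  A -> T0 T1
  B -> T1 B | T1 T0 | T2 C | T2 T0
  C -> T0 T1 | T1 T1
  T0 -> c
  T1 -> a
  T2 -> b

Fill CYK table bottom-up:
  [0..0]={T1}  "a"  orig:{}
  [1..1]={T1}  "a"  orig:{}
  [2..2]={T0}  "c"  orig:{}
  [0..1]={C}  "aa"
  [1..2]={B}  "ac"
  [0..2]={B,S}  "aac"

S ∈ T[0,2] ⇒ YES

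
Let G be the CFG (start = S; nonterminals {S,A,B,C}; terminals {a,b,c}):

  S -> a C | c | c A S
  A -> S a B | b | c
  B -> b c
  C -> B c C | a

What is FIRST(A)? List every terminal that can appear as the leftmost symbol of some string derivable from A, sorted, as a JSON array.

FIRST iteration:
iter 1:
  A via A→b: +{b}
  A via A→c: +{c}
  B via B→b c: +{b}
  C via C→B c C: +{b}
  C via C→a: +{a}
  S via S→a C: +{a}
  S via S→c: +{c}
  S: {a,c}  A: {b,c}  B: {b}  C: {a,b}
iter 2:
  A via A→S a B: +{a}
  S: {a,c}  A: {a,b,c}  B: {b}  C: {a,b}
iter 3: — fixpoint
  S: {a,c}  A: {a,b,c}  B: {b}  C: {a,b}

FIRST(A) = ["a", "b", "c"]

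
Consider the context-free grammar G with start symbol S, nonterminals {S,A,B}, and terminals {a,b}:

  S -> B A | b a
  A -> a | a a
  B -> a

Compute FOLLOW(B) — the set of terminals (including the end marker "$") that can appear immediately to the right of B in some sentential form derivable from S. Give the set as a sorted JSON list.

Compute FIRST by fixpoint:
round 1:
  A via A→a: +{a}
  B via B→a: +{a}
  S via S→B A: +{a}
  S via S→b a: +{b}
  FIRST(S)={a,b}  FIRST(A)={a}  FIRST(B)={a}
round 2: (stable)
  FIRST(S)={a,b}  FIRST(A)={a}  FIRST(B)={a}

FOLLOW iteration:
seed FOLLOW(S) with $
[1]
  S→B A: FOLLOW(B) ⊇ FIRST(A) = {a}; new: +{a}
  S→B A: FOLLOW(A) ⊇ FOLLOW(S) ⊇ {$}; new: +{$}
  FOLLOW[S]={$}  FOLLOW[A]={$}  FOLLOW[B]={a}
[2] (no change)
  FOLLOW[S]={$}  FOLLOW[A]={$}  FOLLOW[B]={a}

FOLLOW(B) = ["a"]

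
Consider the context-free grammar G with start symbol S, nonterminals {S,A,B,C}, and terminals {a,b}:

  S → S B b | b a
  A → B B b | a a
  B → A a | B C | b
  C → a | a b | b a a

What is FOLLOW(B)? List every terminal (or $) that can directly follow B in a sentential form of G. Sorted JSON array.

Compute FIRST by fixpoint:
[1]
  A via A→a a: +{a}
  B via B→A a: +{a}
  B via B→b: +{b}
  C via C→a: +{a}
  C via C→b a a: +{b}
  S via S→b a: +{b}
  S: {b}  A: {a}  B: {a,b}  C: {a,b}
[2]
  A via A→B B b: +{b}
  S: {b}  A: {a,b}  B: {a,b}  C: {a,b}
[3] (stable)
  S: {b}  A: {a,b}  B: {a,b}  C: {a,b}

FOLLOW sets:
FOLLOW(S) := {$}
pass 1:
  A→B B b: FOLLOW(B) ⊇ FIRST(B) = {a,b}; new: +{a,b}
  B→A a: FOLLOW(A) ⊇ FIRST(a) = {a}; new: +{a}
  B→B C: FOLLOW(C) ⊇ FOLLOW(B) ⊇ {a,b}; new: +{a,b}
  S→S B b: FOLLOW(S) ⊇ FIRST(B) = {a,b}; new: +{a,b}
  S: {$,a,b}  A: {a}  B: {a,b}  C: {a,b}
pass 2: (no change)
  S: {$,a,b}  A: {a}  B: {a,b}  C: {a,b}

FOLLOW(B) = ["a", "b"]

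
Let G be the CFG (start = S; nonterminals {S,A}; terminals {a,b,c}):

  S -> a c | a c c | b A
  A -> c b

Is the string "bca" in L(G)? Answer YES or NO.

Convert to CNF:
  S -> T1 A | T2 T0 | T2 X3
  A -> T0 T1
  T0 -> c
  T1 -> b
  T2 -> a
  X3 -> T0 T0

CYK table (by increasing span):
  cell(0,0) b: {T1}  orig:{}
  cell(1,1) c: {T0}  orig:{}
  cell(2,2) a: {T2}  orig:{}
  cell(0,1) bc: ∅
  cell(1,2) ca: ∅
  cell(0,2) bca: ∅

S ∉ T[0,2] ⇒ NO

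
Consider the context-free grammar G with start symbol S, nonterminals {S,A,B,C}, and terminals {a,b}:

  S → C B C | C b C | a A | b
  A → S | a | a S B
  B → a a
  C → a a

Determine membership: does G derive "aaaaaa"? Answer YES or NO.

CNF form of G:
  S -> C X5 | C X6 | T1 A | b
  A -> C X2 | C X3 | T1 A | T1 X4 | a | b
  B -> T1 T1
  C -> T1 T1
  T0 -> b
  T1 -> a
  X2 -> B C
  X3 -> T0 C
  X4 -> S B
  X5 -> B C
  X6 -> T0 C

CYK fill:
  T[0,0] 'a' = {A,T1}  orig:{A}
  T[1,1] 'a' = {A,T1}  orig:{A}
  T[2,2] 'a' = {A,T1}  orig:{A}
  T[3,3] 'a' = {A,T1}  orig:{A}
  T[4,4] 'a' = {A,T1}  orig:{A}
  T[5,5] 'a' = {A,T1}  orig:{A}
  T[0,1] 'aa' = {A,B,C,S}
  T[1,2] 'aa' = {A,B,C,S}
  T[2,3] 'aa' = {A,B,C,S}
  T[3,4] 'aa' = {A,B,C,S}
  T[4,5] 'aa' = {A,B,C,S}
  T[0,2] 'aaa' = {A,S}
  T[1,3] 'aaa' = {A,S}
  T[2,4] 'aaa' = {A,S}
  T[3,5] 'aaa' = {A,S}
  T[0,3] 'aaaa' = {A,S,X2,X4,X5}  orig:{A,S}
  T[1,4] 'aaaa' = {A,S,X2,X4,X5}  orig:{A,S}
  T[2,5] 'aaaa' = {A,S,X2,X4,X5}  orig:{A,S}
  T[0,4] 'aaaaa' = {A,S,X4}  orig:{A,S}
  T[1,5] 'aaaaa' = {A,S,X4}  orig:{A,S}
  T[0,5] 'aaaaaa' = {A,S,X4}  orig:{A,S}

S ∈ T[0,5] ⇒ YES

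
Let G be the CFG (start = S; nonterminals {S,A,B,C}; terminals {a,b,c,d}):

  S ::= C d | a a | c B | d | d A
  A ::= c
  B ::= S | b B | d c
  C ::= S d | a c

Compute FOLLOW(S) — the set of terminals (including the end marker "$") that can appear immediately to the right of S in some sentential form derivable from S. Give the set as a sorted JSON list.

FIRST sets, iterate to fixpoint:
iter 1:
  A via A→c: +{c}
  B via B→b B: +{b}
  B via B→d c: +{d}
  C via C→a c: +{a}
  S via S→C d: +{a}
  S via S→c B: +{c}
  S via S→d: +{d}
  FIRST(S)={a,c,d}  FIRST(A)={c}  FIRST(B)={b,d}  FIRST(C)={a}
iter 2:
  B via B→S: +{a,c}
  C via C→S d: +{c,d}
  FIRST(S)={a,c,d}  FIRST(A)={c}  FIRST(B)={a,b,c,d}  FIRST(C)={a,c,d}
iter 3: (no change)
  FIRST(S)={a,c,d}  FIRST(A)={c}  FIRST(B)={a,b,c,d}  FIRST(C)={a,c,d}

Compute FOLLOW by fixpoint:
initialize: $ ∈ FOLLOW(S)
pass 1:
  C→S d: FOLLOW(S) ⊇ FIRST(d) = {d}; new: +{d}
  S→C d: FOLLOW(C) ⊇ FIRST(d) = {d}; new: +{d}
  S→c B: FOLLOW(B) ⊇ FOLLOW(S) ⊇ {$,d}; new: +{$,d}
  S→d A: FOLLOW(A) ⊇ FOLLOW(S) ⊇ {$,d}; new: +{$,d}
  FOLLOW[S]={$,d}  FOLLOW[A]={$,d}  FOLLOW[B]={$,d}  FOLLOW[C]={d}
pass 2: — fixpoint
  FOLLOW[S]={$,d}  FOLLOW[A]={$,d}  FOLLOW[B]={$,d}  FOLLOW[C]={d}

FOLLOW(S) = ["$", "d"]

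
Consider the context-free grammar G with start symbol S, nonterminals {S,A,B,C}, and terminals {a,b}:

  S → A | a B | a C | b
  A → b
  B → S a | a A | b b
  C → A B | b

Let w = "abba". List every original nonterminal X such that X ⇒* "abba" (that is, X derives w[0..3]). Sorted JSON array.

Convert to CNF:
  S -> T0 B | T0 C | b
  A -> b
  B -> S T0 | T0 A | T1 T1
  C -> A B | b
  T0 -> a
  T1 -> b

Fill CYK table bottom-up — only the sub-triangle for w[0..3]:
  T[0,0] 'a' = {T0}  orig:{}
  T[1,1] 'b' = {A,C,S,T1}  orig:{A,C,S}
  T[2,2] 'b' = {A,C,S,T1}  orig:{A,C,S}
  T[3,3] 'a' = {T0}  orig:{}
  T[0,1] 'ab' = {B,S}
  T[1,2] 'bb' = {B}
  T[2,3] 'ba' = {B}
  T[0,2] 'abb' = {S}
  T[1,3] 'bba' = {C}
  T[0,3] 'abba' = {B,S}

Original NTs in T[0,3] deriving "abba": ["B", "S"]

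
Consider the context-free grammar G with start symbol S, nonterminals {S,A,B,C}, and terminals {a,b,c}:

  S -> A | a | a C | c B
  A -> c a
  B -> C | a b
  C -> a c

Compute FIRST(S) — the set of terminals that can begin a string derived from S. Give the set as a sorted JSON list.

FIRST sets, iterate to fixpoint:
iter 1:
  A via A→c a: +{c}
  B via B→a b: +{a}
  C via C→a c: +{a}
  S via S→A: +{c}
  S via S→a: +{a}
  FIRST(S)={a,c}  FIRST(A)={c}  FIRST(B)={a}  FIRST(C)={a}
iter 2: (stable)
  FIRST(S)={a,c}  FIRST(A)={c}  FIRST(B)={a}  FIRST(C)={a}

FIRST(S) = ["a", "c"]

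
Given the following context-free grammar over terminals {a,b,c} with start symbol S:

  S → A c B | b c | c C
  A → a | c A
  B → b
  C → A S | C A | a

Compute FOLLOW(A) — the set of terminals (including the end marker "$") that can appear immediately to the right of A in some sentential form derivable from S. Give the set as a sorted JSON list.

FIRST iteration:
round 1:
  A via A→a: +{a}
  A via A→c A: +{c}
  B via B→b: +{b}
  C via C→A S: +{a,c}
  S via S→A c B: +{a,c}
  S via S→b c: +{b}
  FIRST[S]={a,b,c}  FIRST[A]={a,c}  FIRST[B]={b}  FIRST[C]={a,c}
round 2: (no change)
  FIRST[S]={a,b,c}  FIRST[A]={a,c}  FIRST[B]={b}  FIRST[C]={a,c}

FOLLOW iteration:
seed FOLLOW(S) with $
pass 1:
  C→A S: FOLLOW(A) ⊇ FIRST(S) = {a,b,c}; new: +{a,b,c}
  C→C A: FOLLOW(C) ⊇ FIRST(A) = {a,c}; new: +{a,c}
  S→A c B: FOLLOW(B) ⊇ FOLLOW(S) ⊇ {$}; new: +{$}
  S→c C: FOLLOW(C) ⊇ FOLLOW(S) ⊇ {$}; new: +{$}
  FOLLOW[S]={$}  FOLLOW[A]={a,b,c}  FOLLOW[B]={$}  FOLLOW[C]={$,a,c}
pass 2:
  C→A S: FOLLOW(S) ⊇ FOLLOW(C) ⊇ {$,a,c}; new: +{a,c}
  C→C A: FOLLOW(A) ⊇ FOLLOW(C) ⊇ {$,a,c}; new: +{$}
  S→A c B: FOLLOW(B) ⊇ FOLLOW(S) ⊇ {$,a,c}; new: +{a,c}
  FOLLOW[S]={$,a,c}  FOLLOW[A]={$,a,b,c}  FOLLOW[B]={$,a,c}  FOLLOW[C]={$,a,c}
pass 3: (stable)
  FOLLOW[S]={$,a,c}  FOLLOW[A]={$,a,b,c}  FOLLOW[B]={$,a,c}  FOLLOW[C]={$,a,c}

FOLLOW(A) = ["$", "a", "b", "c"]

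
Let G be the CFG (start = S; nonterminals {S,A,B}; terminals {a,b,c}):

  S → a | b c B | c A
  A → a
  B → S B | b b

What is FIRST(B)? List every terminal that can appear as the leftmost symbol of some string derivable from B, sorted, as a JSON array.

FIRST iteration:
iter 1:
  A via A→a: +{a}
  B via B→b b: +{b}
  S via S→a: +{a}
  S via S→b c B: +{b}
  S via S→c A: +{c}
  FIRST(S)={a,b,c}  FIRST(A)={a}  FIRST(B)={b}
iter 2:
  B via B→S B: +{a,c}
  FIRST(S)={a,b,c}  FIRST(A)={a}  FIRST(B)={a,b,c}
iter 3: done
  FIRST(S)={a,b,c}  FIRST(A)={a}  FIRST(B)={a,b,c}

FIRST(B) = ["a", "b", "c"]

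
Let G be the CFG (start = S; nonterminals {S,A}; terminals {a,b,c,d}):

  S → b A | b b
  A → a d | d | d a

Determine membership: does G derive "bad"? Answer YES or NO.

CNF form of G:
  S -> T2 A | T2 T2
  A -> T0 T1 | T1 T0 | d
  T0 -> a
  T1 -> d
  T2 -> b

CYK fill:
  cell(0,0) b: {T2}  orig:{}
  cell(1,1) a: {T0}  orig:{}
  cell(2,2) d: {A,T1}  orig:{A}
  cell(0,1) ba: ∅
  cell(1,2) ad: {A}
  cell(0,2) bad: {S}

S ∈ T[0,2] ⇒ YES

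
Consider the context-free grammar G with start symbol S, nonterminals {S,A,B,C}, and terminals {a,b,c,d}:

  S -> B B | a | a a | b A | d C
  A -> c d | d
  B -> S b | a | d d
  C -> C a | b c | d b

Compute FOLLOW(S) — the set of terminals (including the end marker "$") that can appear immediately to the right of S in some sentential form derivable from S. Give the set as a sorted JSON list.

Compute FIRST by fixpoint:
iter 1:
  A via A→c d: +{c}
  A via A→d: +{d}
  B via B→a: +{a}
  B via B→d d: +{d}
  C via C→b c: +{b}
  C via C→d b: +{d}
  S via S→B B: +{a,d}
  S via S→b A: +{b}
  FIRST[S]={a,b,d}  FIRST[A]={c,d}  FIRST[B]={a,d}  FIRST[C]={b,d}
iter 2:
  B via B→S b: +{b}
  FIRST[S]={a,b,d}  FIRST[A]={c,d}  FIRST[B]={a,b,d}  FIRST[C]={b,d}
iter 3: (stable)
  FIRST[S]={a,b,d}  FIRST[A]={c,d}  FIRST[B]={a,b,d}  FIRST[C]={b,d}

FOLLOW sets:
FOLLOW(S) := {$}
[1]
  B→S b: FOLLOW(S) ⊇ FIRST(b) = {b}; new: +{b}
  C→C a: FOLLOW(C) ⊇ FIRST(a) = {a}; new: +{a}
  S→B B: FOLLOW(B) ⊇ FIRST(B) = {a,b,d}; new: +{a,b,d}
  S→B B: FOLLOW(B) ⊇ FOLLOW(S) ⊇ {$,b}; new: +{$}
  S→b A: FOLLOW(A) ⊇ FOLLOW(S) ⊇ {$,b}; new: +{$,b}
  S→d C: FOLLOW(C) ⊇ FOLLOW(S) ⊇ {$,b}; new: +{$,b}
  FOLLOW(S)={$,b}  FOLLOW(A)={$,b}  FOLLOW(B)={$,a,b,d}  FOLLOW(C)={$,a,b}
[2] (no change)
  FOLLOW(S)={$,b}  FOLLOW(A)={$,b}  FOLLOW(B)={$,a,b,d}  FOLLOW(C)={$,a,b}

FOLLOW(S) = ["$", "b"]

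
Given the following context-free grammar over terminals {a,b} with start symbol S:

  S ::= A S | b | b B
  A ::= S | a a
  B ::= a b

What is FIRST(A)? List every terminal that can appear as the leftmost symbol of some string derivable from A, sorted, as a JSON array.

Compute FIRST by fixpoint:
[1]
  A via A→a a: +{a}
  B via B→a b: +{a}
  S via S→A S: +{a}
  S via S→b: +{b}
  S: {a,b}  A: {a}  B: {a}
[2]
  A via A→S: +{b}
  S: {a,b}  A: {a,b}  B: {a}
[3] (no change)
  S: {a,b}  A: {a,b}  B: {a}

FIRST(A) = ["a", "b"]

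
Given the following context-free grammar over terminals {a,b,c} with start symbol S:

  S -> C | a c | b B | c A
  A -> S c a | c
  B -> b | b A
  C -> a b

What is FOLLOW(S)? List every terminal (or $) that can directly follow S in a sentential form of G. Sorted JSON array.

FIRST iteration:
pass 1:
  A via A→c: +{c}
  B via B→b: +{b}
  C via C→a b: +{a}
  S via S→C: +{a}
  S via S→b B: +{b}
  S via S→c A: +{c}
  FIRST[S]={a,b,c}  FIRST[A]={c}  FIRST[B]={b}  FIRST[C]={a}
pass 2:
  A via A→S c a: +{a,b}
  FIRST[S]={a,b,c}  FIRST[A]={a,b,c}  FIRST[B]={b}  FIRST[C]={a}
pass 3: (stable)
  FIRST[S]={a,b,c}  FIRST[A]={a,b,c}  FIRST[B]={b}  FIRST[C]={a}

FOLLOW iteration:
initialize: $ ∈ FOLLOW(S)
iter 1:
  A→S c a: FOLLOW(S) ⊇ FIRST(c) = {c}; new: +{c}
  S→C: FOLLOW(C) ⊇ FOLLOW(S) ⊇ {$,c}; new: +{$,c}
  S→b B: FOLLOW(B) ⊇ FOLLOW(S) ⊇ {$,c}; new: +{$,c}
  S→c A: FOLLOW(A) ⊇ FOLLOW(S) ⊇ {$,c}; new: +{$,c}
  FOLLOW[S]={$,c}  FOLLOW[A]={$,c}  FOLLOW[B]={$,c}  FOLLOW[C]={$,c}
iter 2: (no change)
  FOLLOW[S]={$,c}  FOLLOW[A]={$,c}  FOLLOW[B]={$,c}  FOLLOW[C]={$,c}

FOLLOW(S) = ["$", "c"]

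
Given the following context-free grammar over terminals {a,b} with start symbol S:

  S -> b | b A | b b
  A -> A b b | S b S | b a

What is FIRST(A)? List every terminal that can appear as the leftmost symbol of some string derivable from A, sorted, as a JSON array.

FIRST iteration:
round 1:
  A via A→b a: +{b}
  S via S→b: +{b}
  FIRST(S)={b}  FIRST(A)={b}
round 2: — fixpoint
  FIRST(S)={b}  FIRST(A)={b}

FIRST(A) = ["b"]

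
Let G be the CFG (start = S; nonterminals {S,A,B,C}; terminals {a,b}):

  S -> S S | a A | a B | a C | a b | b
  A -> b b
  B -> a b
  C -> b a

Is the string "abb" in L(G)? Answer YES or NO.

Convert to CNF:
  S -> S S | T1 A | T1 B | T1 C | T1 T0 | b
  A -> T0 T0
  B -> T1 T0
  C -> T0 T1
  T0 -> b
  T1 -> a

Fill CYK table bottom-up:
  [0..0]={T1}  "a"  orig:{}
  [1..1]={S,T0}  "b"  orig:{S}
  [2..2]={S,T0}  "b"  orig:{S}
  [0..1]={B,S}  "ab"
  [1..2]={A,S}  "bb"
  [0..2]={S}  "abb"

S ∈ T[0,2] ⇒ YES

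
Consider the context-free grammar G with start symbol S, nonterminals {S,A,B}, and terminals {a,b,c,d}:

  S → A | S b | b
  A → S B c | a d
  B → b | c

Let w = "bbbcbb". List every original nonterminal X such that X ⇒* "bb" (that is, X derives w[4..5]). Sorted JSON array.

Convert to CNF:
  S -> S T3 | S X5 | T1 T2 | b
  A -> S X4 | T1 T2
  B -> b | c
  T0 -> c
  T1 -> a
  T2 -> d
  T3 -> b
  X4 -> B T0
  X5 -> B T0

CYK fill (cells [i..j] with 4 ≤ i ≤ j ≤ 5 only):
  [4..4]={B,S,T3}  "b"  orig:{B,S}
  [5..5]={B,S,T3}  "b"  orig:{B,S}
  [4..5]={S}  "bb"

Original NTs in T[4,5] deriving "bb": ["S"]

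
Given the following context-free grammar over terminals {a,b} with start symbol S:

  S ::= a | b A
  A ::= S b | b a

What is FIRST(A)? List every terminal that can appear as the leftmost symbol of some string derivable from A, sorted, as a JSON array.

FIRST iteration:
pass 1:
  A via A→b a: +{b}
  S via S→a: +{a}
  S via S→b A: +{b}
  FIRST(S)={a,b}  FIRST(A)={b}
pass 2:
  A via A→S b: +{a}
  FIRST(S)={a,b}  FIRST(A)={a,b}
pass 3: done
  FIRST(S)={a,b}  FIRST(A)={a,b}

FIRST(A) = ["a", "b"]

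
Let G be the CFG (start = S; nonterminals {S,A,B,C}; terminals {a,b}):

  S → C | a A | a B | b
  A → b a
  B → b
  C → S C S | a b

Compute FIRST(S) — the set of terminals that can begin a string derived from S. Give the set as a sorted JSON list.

FIRST sets, iterate to fixpoint:
round 1:
  A via A→b a: +{b}
  B via B→b: +{b}
  C via C→a b: +{a}
  S via S→C: +{a}
  S via S→b: +{b}
  S: {a,b}  A: {b}  B: {b}  C: {a}
round 2:
  C via C→S C S: +{b}
  S: {a,b}  A: {b}  B: {b}  C: {a,b}
round 3: (stable)
  S: {a,b}  A: {b}  B: {b}  C: {a,b}

FIRST(S) = ["a", "b"]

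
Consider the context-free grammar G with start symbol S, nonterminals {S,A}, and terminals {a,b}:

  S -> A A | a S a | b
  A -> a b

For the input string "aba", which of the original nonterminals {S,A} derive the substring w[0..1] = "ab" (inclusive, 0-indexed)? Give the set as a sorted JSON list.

Convert to CNF:
  S -> A A | T0 X2 | b
  A -> T0 T1
  T0 -> a
  T1 -> b
  X2 -> S T0

CYK table (by increasing span) (cells [i..j] with 0 ≤ i ≤ j ≤ 1 only):
  [0..0]={T0}  "a"  orig:{}
  [1..1]={S,T1}  "b"  orig:{S}
  [0..1]={A}  "ab"

Original NTs in T[0,1] deriving "ab": ["A"]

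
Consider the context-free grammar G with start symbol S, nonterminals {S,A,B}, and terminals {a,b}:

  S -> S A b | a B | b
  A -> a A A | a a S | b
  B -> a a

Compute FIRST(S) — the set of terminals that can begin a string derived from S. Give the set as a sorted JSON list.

FIRST iteration:
round 1:
  A via A→a A A: +{a}
  A via A→b: +{b}
  B via B→a a: +{a}
  S via S→a B: +{a}
  S via S→b: +{b}
  FIRST(S)={a,b}  FIRST(A)={a,b}  FIRST(B)={a}
round 2: done
  FIRST(S)={a,b}  FIRST(A)={a,b}  FIRST(B)={a}

FIRST(S) = ["a", "b"]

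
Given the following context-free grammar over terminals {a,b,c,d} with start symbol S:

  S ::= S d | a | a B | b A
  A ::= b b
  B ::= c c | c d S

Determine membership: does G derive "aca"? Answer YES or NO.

Convert to CNF:
  S -> S T2 | T0 A | T3 B | a
  A -> T0 T0
  B -> T1 T1 | T1 X4
  T0 -> b
  T1 -> c
  T2 -> d
  T3 -> a
  X4 -> T2 S

Fill CYK table bottom-up:
  [0..0]={S,T3}  "a"  orig:{S}
  [1..1]={T1}  "c"  orig:{}
  [2..2]={S,T3}  "a"  orig:{S}
  [0..1]=∅  "ac"
  [1..2]=∅  "ca"
  [0..2]=∅  "aca"

S ∉ T[0,2] ⇒ NO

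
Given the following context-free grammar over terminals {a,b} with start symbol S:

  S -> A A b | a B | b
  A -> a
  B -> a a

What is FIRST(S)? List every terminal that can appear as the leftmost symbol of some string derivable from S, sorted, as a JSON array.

FIRST sets, iterate to fixpoint:
iter 1:
  A via A→a: +{a}
  B via B→a a: +{a}
  S via S→A A b: +{a}
  S via S→b: +{b}
  S: {a,b}  A: {a}  B: {a}
iter 2: (stable)
  S: {a,b}  A: {a}  B: {a}

FIRST(S) = ["a", "b"]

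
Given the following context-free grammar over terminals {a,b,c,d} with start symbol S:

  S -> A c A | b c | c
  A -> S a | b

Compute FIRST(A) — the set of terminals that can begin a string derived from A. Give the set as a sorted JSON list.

FIRST iteration:
iter 1:
  A via A→b: +{b}
  S via S→A c A: +{b}
  S via S→c: +{c}
  FIRST(S)={b,c}  FIRST(A)={b}
iter 2:
  A via A→S a: +{c}
  FIRST(S)={b,c}  FIRST(A)={b,c}
iter 3: done
  FIRST(S)={b,c}  FIRST(A)={b,c}

FIRST(A) = ["b", "c"]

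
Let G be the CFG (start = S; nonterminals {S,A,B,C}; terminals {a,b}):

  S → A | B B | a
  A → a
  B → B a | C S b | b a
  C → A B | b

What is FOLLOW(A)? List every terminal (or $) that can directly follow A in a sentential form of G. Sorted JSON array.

FIRST sets, iterate to fixpoint:
iter 1:
  A via A→a: +{a}
  B via B→b a: +{b}
  C via C→A B: +{a}
  C via C→b: +{b}
  S via S→A: +{a}
  S via S→B B: +{b}
  FIRST[S]={a,b}  FIRST[A]={a}  FIRST[B]={b}  FIRST[C]={a,b}
iter 2:
  B via B→C S b: +{a}
  FIRST[S]={a,b}  FIRST[A]={a}  FIRST[B]={a,b}  FIRST[C]={a,b}
iter 3: done
  FIRST[S]={a,b}  FIRST[A]={a}  FIRST[B]={a,b}  FIRST[C]={a,b}

FOLLOW iteration:
initialize: $ ∈ FOLLOW(S)
[1]
  B→B a: FOLLOW(B) ⊇ FIRST(a) = {a}; new: +{a}
  B→C S b: FOLLOW(C) ⊇ FIRST(S) = {a,b}; new: +{a,b}
  B→C S b: FOLLOW(S) ⊇ FIRST(b) = {b}; new: +{b}
  C→A B: FOLLOW(A) ⊇ FIRST(B) = {a,b}; new: +{a,b}
  C→A B: FOLLOW(B) ⊇ FOLLOW(C) ⊇ {a,b}; new: +{b}
  S→A: FOLLOW(A) ⊇ FOLLOW(S) ⊇ {$,b}; new: +{$}
  S→B B: FOLLOW(B) ⊇ FOLLOW(S) ⊇ {$,b}; new: +{$}
  FOLLOW(S)={$,b}  FOLLOW(A)={$,a,b}  FOLLOW(B)={$,a,b}  FOLLOW(C)={a,b}
[2] — fixpoint
  FOLLOW(S)={$,b}  FOLLOW(A)={$,a,b}  FOLLOW(B)={$,a,b}  FOLLOW(C)={a,b}

FOLLOW(A) = ["$", "a", "b"]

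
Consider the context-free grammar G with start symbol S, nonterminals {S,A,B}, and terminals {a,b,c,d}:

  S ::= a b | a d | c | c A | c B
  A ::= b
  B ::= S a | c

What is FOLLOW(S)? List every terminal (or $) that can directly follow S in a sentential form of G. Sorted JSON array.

FIRST iteration:
[1]
  A via A→b: +{b}
  B via B→c: +{c}
  S via S→a b: +{a}
  S via S→c: +{c}
  S: {a,c}  A: {b}  B: {c}
[2]
  B via B→S a: +{a}
  S: {a,c}  A: {b}  B: {a,c}
[3] — fixpoint
  S: {a,c}  A: {b}  B: {a,c}

Compute FOLLOW by fixpoint:
FOLLOW(S) := {$}
[1]
  B→S a: FOLLOW(S) ⊇ FIRST(a) = {a}; new: +{a}
  S→c A: FOLLOW(A) ⊇ FOLLOW(S) ⊇ {$,a}; new: +{$,a}
  S→c B: FOLLOW(B) ⊇ FOLLOW(S) ⊇ {$,a}; new: +{$,a}
  FOLLOW[S]={$,a}  FOLLOW[A]={$,a}  FOLLOW[B]={$,a}
[2] done
  FOLLOW[S]={$,a}  FOLLOW[A]={$,a}  FOLLOW[B]={$,a}

FOLLOW(S) = ["$", "a"]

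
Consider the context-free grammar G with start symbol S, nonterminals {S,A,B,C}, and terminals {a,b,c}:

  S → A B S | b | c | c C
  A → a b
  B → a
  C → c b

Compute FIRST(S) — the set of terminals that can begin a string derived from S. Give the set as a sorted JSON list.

Compute FIRST by fixpoint:
pass 1:
  A via A→a b: +{a}
  B via B→a: +{a}
  C via C→c b: +{c}
  S via S→A B S: +{a}
  S via S→b: +{b}
  S via S→c: +{c}
  FIRST[S]={a,b,c}  FIRST[A]={a}  FIRST[B]={a}  FIRST[C]={c}
pass 2: (no change)
  FIRST[S]={a,b,c}  FIRST[A]={a}  FIRST[B]={a}  FIRST[C]={c}

FIRST(S) = ["a", "b", "c"]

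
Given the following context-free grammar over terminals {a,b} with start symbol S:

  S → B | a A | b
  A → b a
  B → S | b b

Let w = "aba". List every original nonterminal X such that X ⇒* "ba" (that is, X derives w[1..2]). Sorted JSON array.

Convert to CNF:
  S -> T0 T0 | T1 A | b
  A -> T0 T1
  B -> T0 T0 | T1 A | b
  T0 -> b
  T1 -> a

CYK table (by increasing span) — only the sub-triangle for w[1..2]:
  T[1,1] 'b' = {B,S,T0}  orig:{B,S}
  T[2,2] 'a' = {T1}  orig:{}
  T[1,2] 'ba' = {A}

Original NTs in T[1,2] deriving "ba": ["A"]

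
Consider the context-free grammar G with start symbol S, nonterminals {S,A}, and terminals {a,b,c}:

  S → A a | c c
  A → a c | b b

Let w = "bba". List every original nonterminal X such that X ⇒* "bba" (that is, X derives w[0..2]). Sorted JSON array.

CNF form of G:
  S -> A T0 | T1 T1
  A -> T0 T1 | T2 T2
  T0 -> a
  T1 -> c
  T2 -> b

CYK fill, restricted to cells inside w[0..2]:
  [0..0]={T2}  "b"  orig:{}
  [1..1]={T2}  "b"  orig:{}
  [2..2]={T0}  "a"  orig:{}
  [0..1]={A}  "bb"
  [1..2]=∅  "ba"
  [0..2]={S}  "bba"

Original NTs in T[0,2] deriving "bba": ["S"]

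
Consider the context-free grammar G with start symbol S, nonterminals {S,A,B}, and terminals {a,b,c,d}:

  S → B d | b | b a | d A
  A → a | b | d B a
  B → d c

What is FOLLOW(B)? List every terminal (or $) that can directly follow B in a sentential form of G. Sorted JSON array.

Compute FIRST by fixpoint:
iter 1:
  A via A→a: +{a}
  A via A→b: +{b}
  A via A→d B a: +{d}
  B via B→d c: +{d}
  S via S→B d: +{d}
  S via S→b: +{b}
  FIRST(S)={b,d}  FIRST(A)={a,b,d}  FIRST(B)={d}
iter 2: — fixpoint
  FIRST(S)={b,d}  FIRST(A)={a,b,d}  FIRST(B)={d}

FOLLOW sets:
initialize: $ ∈ FOLLOW(S)
iter 1:
  A→d B a: FOLLOW(B) ⊇ FIRST(a) = {a}; new: +{a}
  S→B d: FOLLOW(B) ⊇ FIRST(d) = {d}; new: +{d}
  S→d A: FOLLOW(A) ⊇ FOLLOW(S) ⊇ {$}; new: +{$}
  FOLLOW[S]={$}  FOLLOW[A]={$}  FOLLOW[B]={a,d}
iter 2: (no change)
  FOLLOW[S]={$}  FOLLOW[A]={$}  FOLLOW[B]={a,d}

FOLLOW(B) = ["a", "d"]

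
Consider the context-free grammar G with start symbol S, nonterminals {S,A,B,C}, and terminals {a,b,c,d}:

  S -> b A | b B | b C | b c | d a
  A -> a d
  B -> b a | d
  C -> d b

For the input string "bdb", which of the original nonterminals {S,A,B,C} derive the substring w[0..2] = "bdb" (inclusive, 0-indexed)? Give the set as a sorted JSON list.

Convert to CNF:
  S -> T1 T0 | T2 A | T2 B | T2 C | T2 T3
  A -> T0 T1
  B -> T2 T0 | d
  C -> T1 T2
  T0 -> a
  T1 -> d
  T2 -> b
  T3 -> c

CYK fill — only the sub-triangle for w[0..2]:
  cell(0,0) b: {T2}  orig:{}
  cell(1,1) d: {B,T1}  orig:{B}
  cell(2,2) b: {T2}  orig:{}
  cell(0,1) bd: {S}
  cell(1,2) db: {C}
  cell(0,2) bdb: {S}

Original NTs in T[0,2] deriving "bdb": ["S"]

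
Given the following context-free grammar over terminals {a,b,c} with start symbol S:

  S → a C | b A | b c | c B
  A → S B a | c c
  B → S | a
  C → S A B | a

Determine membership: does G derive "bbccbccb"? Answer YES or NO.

CNF form of G:
  S -> T0 C | T1 B | T2 A | T2 T1
  A -> S X3 | T1 T1
  B -> T0 C | T1 B | T2 A | T2 T1 | a
  C -> S X4 | a
  T0 -> a
  T1 -> c
  T2 -> b
  X3 -> B T0
  X4 -> A B

CYK fill:
  T[0,0] 'b' = {T2}  orig:{}
  T[1,1] 'b' = {T2}  orig:{}
  T[2,2] 'c' = {T1}  orig:{}
  T[3,3] 'c' = {T1}  orig:{}
  T[4,4] 'b' = {T2}  orig:{}
  T[5,5] 'c' = {T1}  orig:{}
  T[6,6] 'c' = {T1}  orig:{}
  T[7,7] 'b' = {T2}  orig:{}
  T[0,1] 'bb' = ∅
  T[1,2] 'bc' = {B,S}
  T[2,3] 'cc' = {A}
  T[3,4] 'cb' = ∅
  T[4,5] 'bc' = {B,S}
  T[5,6] 'cc' = {A}
  T[6,7] 'cb' = ∅
  T[0,2] 'bbc' = ∅
  T[1,3] 'bcc' = {B,S}
  T[2,4] 'ccb' = ∅
  T[3,5] 'cbc' = {B,S}
  T[4,6] 'bcc' = {B,S}
  T[5,7] 'ccb' = ∅
  T[0,3] 'bbcc' = ∅
  T[1,4] 'bccb' = ∅
  T[2,5] 'ccbc' = {B,S,X4}  orig:{B,S}
  T[3,6] 'cbcc' = {B,S}
  T[4,7] 'bccb' = ∅
  T[0,4] 'bbccb' = ∅
  T[1,5] 'bccbc' = ∅
  T[2,6] 'ccbcc' = {B,S,X4}  orig:{B,S}
  T[3,7] 'cbccb' = ∅
  T[0,5] 'bbccbc' = ∅
  T[1,6] 'bccbcc' = ∅
  T[2,7] 'ccbccb' = ∅
  T[0,6] 'bbccbcc' = ∅
  T[1,7] 'bccbccb' = ∅
  T[0,7] 'bbccbccb' = ∅

S ∉ T[0,7] ⇒ NO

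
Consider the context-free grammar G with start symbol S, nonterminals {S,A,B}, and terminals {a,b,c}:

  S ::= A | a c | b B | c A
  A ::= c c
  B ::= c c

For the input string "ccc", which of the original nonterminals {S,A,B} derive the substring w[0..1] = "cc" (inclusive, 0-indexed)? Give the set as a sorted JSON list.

Convert to CNF:
  S -> T0 A | T0 T0 | T1 T0 | T2 B
  A -> T0 T0
  B -> T0 T0
  T0 -> c
  T1 -> a
  T2 -> b

CYK table (by increasing span), restricted to cells inside w[0..1]:
  cell(0,0) c: {T0}  orig:{}
  cell(1,1) c: {T0}  orig:{}
  cell(0,1) cc: {A,B,S}

Original NTs in T[0,1] deriving "cc": ["A", "B", "S"]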